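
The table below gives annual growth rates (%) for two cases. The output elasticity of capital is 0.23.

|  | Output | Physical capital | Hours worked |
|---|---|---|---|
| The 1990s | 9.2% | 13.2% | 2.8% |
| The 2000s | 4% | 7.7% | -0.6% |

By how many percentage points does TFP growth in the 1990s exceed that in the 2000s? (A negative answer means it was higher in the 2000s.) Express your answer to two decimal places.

Labor's share = 1 − 0.23 = 0.77.
The 1990s: TFP = 9.2 − 3.036 − 2.156 = 4.008%.
The 2000s: TFP = 4 − 1.771 + 0.462 = 2.691%.
Difference = 4.008 − (2.691) = 1.317 pp.

1.32 percentage points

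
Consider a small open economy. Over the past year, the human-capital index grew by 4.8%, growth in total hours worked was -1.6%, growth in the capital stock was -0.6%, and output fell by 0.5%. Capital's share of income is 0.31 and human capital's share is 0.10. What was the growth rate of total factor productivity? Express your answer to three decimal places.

Labor's share = 1 − 0.31 − 0.1 = 0.59.
The capital stock: 0.31 × (-0.6) = -0.186 pp.
The human-capital index: 0.1 × 4.8 = 0.48 pp.
Total hours worked: 0.59 × (-1.6) = -0.944 pp.
TFP growth = -0.5 + 0.65 = 0.15%.

Total factor productivity grew 0.150%.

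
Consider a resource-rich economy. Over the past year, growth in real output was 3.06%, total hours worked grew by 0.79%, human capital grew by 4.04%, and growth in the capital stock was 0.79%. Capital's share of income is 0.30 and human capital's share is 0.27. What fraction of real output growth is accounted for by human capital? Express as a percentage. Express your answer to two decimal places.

Human capital contributed 0.27 × 4.04 = 1.0908 pp.
Share of growth = 1.0908 / 3.06 × 100 = 35.6471%.

Human capital accounted for 35.65% of growth.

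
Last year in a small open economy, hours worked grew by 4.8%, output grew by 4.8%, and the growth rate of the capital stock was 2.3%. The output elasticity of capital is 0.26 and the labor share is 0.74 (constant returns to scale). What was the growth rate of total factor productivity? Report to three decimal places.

Labor's share = 1 − 0.26 = 0.74.
The capital stock: 0.26 × 2.3 = 0.598 pp.
Hours worked: 0.74 × 4.8 = 3.552 pp.
TFP growth = 4.8 − 4.15 = 0.65%.

0.650%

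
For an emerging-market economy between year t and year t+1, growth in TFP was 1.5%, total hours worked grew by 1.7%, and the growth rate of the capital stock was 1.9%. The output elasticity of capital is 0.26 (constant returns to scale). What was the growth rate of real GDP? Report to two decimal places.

Labor's share = 1 − 0.26 = 0.74.
The capital stock: 0.26 × 1.9 = 0.494 pp.
Total hours worked: 0.74 × 1.7 = 1.258 pp.
Output growth = 1.5 + 1.752 = 3.252%.

3.25%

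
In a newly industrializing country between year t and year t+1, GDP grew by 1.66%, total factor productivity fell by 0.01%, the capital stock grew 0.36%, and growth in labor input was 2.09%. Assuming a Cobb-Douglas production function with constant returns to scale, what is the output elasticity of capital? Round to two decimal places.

gY = gA + α·gK + (1−α)·gL, so gY − gA − gL = α(gK − gL).
1.66 + 0.01 − 2.09 = α × (0.36 − 2.09).
-0.42 = -1.73 α, so α = 0.2428.

The output elasticity of capital is 0.24.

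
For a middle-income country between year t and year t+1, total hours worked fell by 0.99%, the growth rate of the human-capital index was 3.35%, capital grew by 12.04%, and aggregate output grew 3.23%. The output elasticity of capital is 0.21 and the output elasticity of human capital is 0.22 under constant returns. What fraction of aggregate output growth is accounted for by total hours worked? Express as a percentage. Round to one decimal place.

Labor's share = 1 − 0.21 − 0.22 = 0.57.
Total hours worked contributed 0.57 × (-0.99) = -0.5643 pp.
Share of growth = -0.5643 / 3.23 × 100 = -17.471%.

Total hours worked accounted for -17.5% of growth.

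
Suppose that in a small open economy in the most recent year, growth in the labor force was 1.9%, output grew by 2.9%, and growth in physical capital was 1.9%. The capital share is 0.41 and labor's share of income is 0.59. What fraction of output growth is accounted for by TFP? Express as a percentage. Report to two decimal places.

34.48%

Labor's share = 1 − 0.41 = 0.59.
Physical capital: 0.41 × 1.9 = 0.779 pp.
The labor force: 0.59 × 1.9 = 1.121 pp.
TFP growth = 2.9 − 1.9 = 1%.
TFP share of growth = 1 / 2.9 × 100 = 34.4828%.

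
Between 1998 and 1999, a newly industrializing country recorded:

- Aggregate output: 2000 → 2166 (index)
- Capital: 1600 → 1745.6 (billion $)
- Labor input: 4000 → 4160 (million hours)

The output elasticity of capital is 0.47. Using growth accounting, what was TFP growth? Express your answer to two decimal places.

Aggregate output growth = (2166 − 2000) / 2000 = 8.3%.
Capital growth = (1745.6 − 1600) / 1600 = 9.1%.
Labor input growth = (4160 − 4000) / 4000 = 4%.
Labor's share = 1 − 0.47 = 0.53.
Capital: 0.47 × 9.1 = 4.277 pp.
Labor input: 0.53 × 4 = 2.12 pp.
TFP growth = 8.3 − 6.397 = 1.903%.

1.90%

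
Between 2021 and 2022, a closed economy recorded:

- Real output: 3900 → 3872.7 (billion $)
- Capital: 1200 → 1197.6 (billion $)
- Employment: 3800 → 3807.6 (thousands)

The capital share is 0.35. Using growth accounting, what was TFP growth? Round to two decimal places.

-0.76%

Real output growth = (3872.7 − 3900) / 3900 = -0.7%.
Capital growth = (1197.6 − 1200) / 1200 = -0.2%.
Employment growth = (3807.6 − 3800) / 3800 = 0.2%.
Labor's share = 1 − 0.35 = 0.65.
Capital: 0.35 × (-0.2) = -0.07 pp.
Employment: 0.65 × 0.2 = 0.13 pp.
TFP growth = -0.7 − 0.06 = -0.76%.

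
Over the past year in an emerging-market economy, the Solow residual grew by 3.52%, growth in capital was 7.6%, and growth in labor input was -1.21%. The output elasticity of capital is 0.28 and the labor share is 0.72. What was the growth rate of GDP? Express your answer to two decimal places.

Labor's share = 1 − 0.28 = 0.72.
Capital: 0.28 × 7.6 = 2.128 pp.
Labor input: 0.72 × (-1.21) = -0.8712 pp.
Output growth = 3.52 + 1.2568 = 4.7768%.

4.78%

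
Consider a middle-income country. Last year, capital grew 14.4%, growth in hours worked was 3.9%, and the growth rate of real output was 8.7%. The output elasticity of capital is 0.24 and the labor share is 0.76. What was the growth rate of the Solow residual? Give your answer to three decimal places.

Labor's share = 1 − 0.24 = 0.76.
Capital: 0.24 × 14.4 = 3.456 pp.
Hours worked: 0.76 × 3.9 = 2.964 pp.
TFP growth = 8.7 − 6.42 = 2.28%.

2.280%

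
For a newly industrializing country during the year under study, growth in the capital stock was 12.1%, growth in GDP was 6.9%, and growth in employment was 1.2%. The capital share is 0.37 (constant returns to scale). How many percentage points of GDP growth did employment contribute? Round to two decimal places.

0.76 pp

Labor's share = 1 − 0.37 = 0.63.
Contribution = share × growth = 0.63 × 1.2 = 0.756 pp.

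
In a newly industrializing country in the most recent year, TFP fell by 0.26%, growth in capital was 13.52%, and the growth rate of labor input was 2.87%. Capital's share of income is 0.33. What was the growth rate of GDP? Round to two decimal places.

Labor's share = 1 − 0.33 = 0.67.
Capital: 0.33 × 13.52 = 4.4616 pp.
Labor input: 0.67 × 2.87 = 1.9229 pp.
Output growth = -0.26 + 6.3845 = 6.1245%.

GDP growth was 6.12%.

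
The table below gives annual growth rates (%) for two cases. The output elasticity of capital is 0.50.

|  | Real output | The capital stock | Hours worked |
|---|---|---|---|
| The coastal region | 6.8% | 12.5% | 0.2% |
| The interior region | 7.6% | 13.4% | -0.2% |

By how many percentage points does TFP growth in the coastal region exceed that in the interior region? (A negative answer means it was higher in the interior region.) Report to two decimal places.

-0.55 percentage points

Labor's share = 1 − 0.5 = 0.5.
The coastal region: TFP = 6.8 − 6.25 − 0.1 = 0.45%.
The interior region: TFP = 7.6 − 6.7 + 0.1 = 1%.
Difference = 0.45 − (1) = -0.55 pp.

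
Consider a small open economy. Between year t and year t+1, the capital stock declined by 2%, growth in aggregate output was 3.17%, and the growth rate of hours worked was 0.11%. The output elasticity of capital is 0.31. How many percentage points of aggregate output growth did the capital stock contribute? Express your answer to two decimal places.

Contribution = share × growth = 0.31 × (-2) = -0.62 pp.

-0.62 percentage points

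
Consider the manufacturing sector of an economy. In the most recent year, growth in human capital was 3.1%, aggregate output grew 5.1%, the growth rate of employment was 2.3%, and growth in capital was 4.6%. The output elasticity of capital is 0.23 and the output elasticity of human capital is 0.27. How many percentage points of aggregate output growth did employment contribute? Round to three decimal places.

1.150 percentage points

Labor's share = 1 − 0.23 − 0.27 = 0.5.
Contribution = share × growth = 0.5 × 2.3 = 1.15 pp.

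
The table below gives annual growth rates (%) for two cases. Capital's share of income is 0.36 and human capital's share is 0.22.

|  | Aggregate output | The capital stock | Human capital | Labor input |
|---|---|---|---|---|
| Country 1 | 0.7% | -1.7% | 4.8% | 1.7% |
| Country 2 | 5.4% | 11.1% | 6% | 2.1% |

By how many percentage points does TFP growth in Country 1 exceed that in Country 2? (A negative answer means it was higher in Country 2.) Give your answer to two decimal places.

Labor's share = 1 − 0.36 − 0.22 = 0.42.
Country 1: TFP = 0.7 + 0.612 − 1.056 − 0.714 = -0.458%.
Country 2: TFP = 5.4 − 3.996 − 1.32 − 0.882 = -0.798%.
Difference = -0.458 − (-0.798) = 0.34 pp.

0.34 percentage points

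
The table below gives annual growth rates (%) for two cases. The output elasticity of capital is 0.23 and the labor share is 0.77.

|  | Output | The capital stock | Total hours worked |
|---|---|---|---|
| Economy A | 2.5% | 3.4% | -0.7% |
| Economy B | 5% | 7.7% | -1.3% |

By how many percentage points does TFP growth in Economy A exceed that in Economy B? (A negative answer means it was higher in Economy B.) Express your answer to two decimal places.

Labor's share = 1 − 0.23 = 0.77.
Economy A: TFP = 2.5 − 0.782 + 0.539 = 2.257%.
Economy B: TFP = 5 − 1.771 + 1.001 = 4.23%.
Difference = 2.257 − (4.23) = -1.973 pp.

-1.97 percentage points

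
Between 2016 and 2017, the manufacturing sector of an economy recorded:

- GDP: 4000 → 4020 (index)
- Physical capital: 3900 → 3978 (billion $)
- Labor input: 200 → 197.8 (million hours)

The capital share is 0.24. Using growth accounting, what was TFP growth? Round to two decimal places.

0.86%

GDP growth = (4020 − 4000) / 4000 = 0.5%.
Physical capital growth = (3978 − 3900) / 3900 = 2%.
Labor input growth = (197.8 − 200) / 200 = -1.1%.
Labor's share = 1 − 0.24 = 0.76.
Physical capital: 0.24 × 2 = 0.48 pp.
Labor input: 0.76 × (-1.1) = -0.836 pp.
TFP growth = 0.5 + 0.356 = 0.856%.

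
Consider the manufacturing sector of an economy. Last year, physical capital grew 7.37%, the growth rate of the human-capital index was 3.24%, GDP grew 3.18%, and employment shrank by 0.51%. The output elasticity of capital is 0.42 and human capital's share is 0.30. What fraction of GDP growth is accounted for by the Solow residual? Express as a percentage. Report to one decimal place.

Labor's share = 1 − 0.42 − 0.3 = 0.28.
Physical capital: 0.42 × 7.37 = 3.0954 pp.
The human-capital index: 0.3 × 3.24 = 0.972 pp.
Employment: 0.28 × (-0.51) = -0.1428 pp.
TFP growth = 3.18 − 3.9246 = -0.7446%.
TFP share of growth = -0.7446 / 3.18 × 100 = -23.415%.

The Solow residual accounted for -23.4% of growth.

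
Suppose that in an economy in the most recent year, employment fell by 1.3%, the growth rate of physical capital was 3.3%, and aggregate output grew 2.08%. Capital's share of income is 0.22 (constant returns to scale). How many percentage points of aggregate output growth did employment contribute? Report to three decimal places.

-1.014

Labor's share = 1 − 0.22 = 0.78.
Contribution = share × growth = 0.78 × (-1.3) = -1.014 pp.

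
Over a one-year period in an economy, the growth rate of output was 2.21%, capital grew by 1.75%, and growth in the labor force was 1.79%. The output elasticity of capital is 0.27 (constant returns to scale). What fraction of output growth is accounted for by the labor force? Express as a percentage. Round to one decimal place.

Labor's share = 1 − 0.27 = 0.73.
The labor force contributed 0.73 × 1.79 = 1.3067 pp.
Share of growth = 1.3067 / 2.21 × 100 = 59.127%.

59.1%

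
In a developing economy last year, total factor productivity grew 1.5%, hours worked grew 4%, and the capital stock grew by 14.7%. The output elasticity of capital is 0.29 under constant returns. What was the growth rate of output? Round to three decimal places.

Labor's share = 1 − 0.29 = 0.71.
The capital stock: 0.29 × 14.7 = 4.263 pp.
Hours worked: 0.71 × 4 = 2.84 pp.
Output growth = 1.5 + 7.103 = 8.603%.

Output growth was 8.603%.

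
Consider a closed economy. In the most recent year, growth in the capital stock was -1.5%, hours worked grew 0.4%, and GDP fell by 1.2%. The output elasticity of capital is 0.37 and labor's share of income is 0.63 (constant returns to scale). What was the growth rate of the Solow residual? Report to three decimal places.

Labor's share = 1 − 0.37 = 0.63.
The capital stock: 0.37 × (-1.5) = -0.555 pp.
Hours worked: 0.63 × 0.4 = 0.252 pp.
TFP growth = -1.2 + 0.303 = -0.897%.

-0.897%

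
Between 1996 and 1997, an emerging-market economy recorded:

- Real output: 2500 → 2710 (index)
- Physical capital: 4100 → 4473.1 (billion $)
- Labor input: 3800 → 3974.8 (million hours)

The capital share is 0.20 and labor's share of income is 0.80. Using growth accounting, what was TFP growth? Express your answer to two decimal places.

Real output growth = (2710 − 2500) / 2500 = 8.4%.
Physical capital growth = (4473.1 − 4100) / 4100 = 9.1%.
Labor input growth = (3974.8 − 3800) / 3800 = 4.6%.
Labor's share = 1 − 0.2 = 0.8.
Physical capital: 0.2 × 9.1 = 1.82 pp.
Labor input: 0.8 × 4.6 = 3.68 pp.
TFP growth = 8.4 − 5.5 = 2.9%.

2.90%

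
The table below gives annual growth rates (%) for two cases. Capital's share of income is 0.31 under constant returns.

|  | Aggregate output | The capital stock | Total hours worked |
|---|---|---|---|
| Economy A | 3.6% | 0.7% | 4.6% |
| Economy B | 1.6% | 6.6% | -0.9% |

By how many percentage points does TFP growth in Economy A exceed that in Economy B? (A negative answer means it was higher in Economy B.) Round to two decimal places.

0.03 percentage points

Labor's share = 1 − 0.31 = 0.69.
Economy A: TFP = 3.6 − 0.217 − 3.174 = 0.209%.
Economy B: TFP = 1.6 − 2.046 + 0.621 = 0.175%.
Difference = 0.209 − (0.175) = 0.034 pp.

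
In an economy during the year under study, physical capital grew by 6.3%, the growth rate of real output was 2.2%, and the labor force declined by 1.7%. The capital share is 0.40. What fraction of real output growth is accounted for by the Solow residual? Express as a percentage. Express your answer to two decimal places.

Labor's share = 1 − 0.4 = 0.6.
Physical capital: 0.4 × 6.3 = 2.52 pp.
The labor force: 0.6 × (-1.7) = -1.02 pp.
TFP growth = 2.2 − 1.5 = 0.7%.
TFP share of growth = 0.7 / 2.2 × 100 = 31.8182%.

The Solow residual accounted for 31.82% of growth.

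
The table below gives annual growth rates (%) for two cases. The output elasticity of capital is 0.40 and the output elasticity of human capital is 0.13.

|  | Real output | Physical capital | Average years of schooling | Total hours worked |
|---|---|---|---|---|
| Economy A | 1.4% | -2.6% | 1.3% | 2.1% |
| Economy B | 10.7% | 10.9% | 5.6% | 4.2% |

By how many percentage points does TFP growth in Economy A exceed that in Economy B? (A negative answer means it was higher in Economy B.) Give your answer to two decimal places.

-2.35 percentage points

Labor's share = 1 − 0.4 − 0.13 = 0.47.
Economy A: TFP = 1.4 + 1.04 − 0.169 − 0.987 = 1.284%.
Economy B: TFP = 10.7 − 4.36 − 0.728 − 1.974 = 3.638%.
Difference = 1.284 − (3.638) = -2.354 pp.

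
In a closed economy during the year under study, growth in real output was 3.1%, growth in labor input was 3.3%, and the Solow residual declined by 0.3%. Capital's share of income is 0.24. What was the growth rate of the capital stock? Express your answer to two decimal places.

3.72%

Labor's share = 1 − 0.24 = 0.76.
gY = gA + 0.76×3.3 + 0.24×g.
0.24×g = 3.1 + 0.3 − 2.508 = 0.892.
g = 0.892 / 0.24 = 3.7167%.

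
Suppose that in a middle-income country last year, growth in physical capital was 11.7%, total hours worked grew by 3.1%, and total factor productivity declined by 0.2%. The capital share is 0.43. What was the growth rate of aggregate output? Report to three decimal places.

Labor's share = 1 − 0.43 = 0.57.
Physical capital: 0.43 × 11.7 = 5.031 pp.
Total hours worked: 0.57 × 3.1 = 1.767 pp.
Output growth = -0.2 + 6.798 = 6.598%.

6.598%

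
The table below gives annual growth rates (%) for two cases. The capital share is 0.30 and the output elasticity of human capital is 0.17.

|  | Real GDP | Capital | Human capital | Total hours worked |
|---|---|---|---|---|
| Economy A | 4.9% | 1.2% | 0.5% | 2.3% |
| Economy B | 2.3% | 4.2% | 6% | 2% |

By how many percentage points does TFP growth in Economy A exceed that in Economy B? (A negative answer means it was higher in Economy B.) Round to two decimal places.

4.28 percentage points

Labor's share = 1 − 0.3 − 0.17 = 0.53.
Economy A: TFP = 4.9 − 0.36 − 0.085 − 1.219 = 3.236%.
Economy B: TFP = 2.3 − 1.26 − 1.02 − 1.06 = -1.04%.
Difference = 3.236 − (-1.04) = 4.276 pp.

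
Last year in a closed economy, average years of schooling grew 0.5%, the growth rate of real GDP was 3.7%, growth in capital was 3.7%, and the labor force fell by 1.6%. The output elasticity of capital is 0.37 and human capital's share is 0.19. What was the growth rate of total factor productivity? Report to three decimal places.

2.940%

Labor's share = 1 − 0.37 − 0.19 = 0.44.
Capital: 0.37 × 3.7 = 1.369 pp.
Average years of schooling: 0.19 × 0.5 = 0.095 pp.
The labor force: 0.44 × (-1.6) = -0.704 pp.
TFP growth = 3.7 − 0.76 = 2.94%.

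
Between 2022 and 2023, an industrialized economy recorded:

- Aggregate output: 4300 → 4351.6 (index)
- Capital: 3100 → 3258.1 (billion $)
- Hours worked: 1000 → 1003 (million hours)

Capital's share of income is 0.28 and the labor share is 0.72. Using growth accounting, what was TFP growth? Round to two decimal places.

-0.44%

Aggregate output growth = (4351.6 − 4300) / 4300 = 1.2%.
Capital growth = (3258.1 − 3100) / 3100 = 5.1%.
Hours worked growth = (1003 − 1000) / 1000 = 0.3%.
Labor's share = 1 − 0.28 = 0.72.
Capital: 0.28 × 5.1 = 1.428 pp.
Hours worked: 0.72 × 0.3 = 0.216 pp.
TFP growth = 1.2 − 1.644 = -0.444%.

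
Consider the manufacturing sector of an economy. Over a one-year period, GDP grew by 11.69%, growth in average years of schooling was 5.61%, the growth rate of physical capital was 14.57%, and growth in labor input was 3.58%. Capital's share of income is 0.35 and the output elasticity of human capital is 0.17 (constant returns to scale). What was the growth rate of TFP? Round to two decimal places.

3.92%

Labor's share = 1 − 0.35 − 0.17 = 0.48.
Physical capital: 0.35 × 14.57 = 5.0995 pp.
Average years of schooling: 0.17 × 5.61 = 0.9537 pp.
Labor input: 0.48 × 3.58 = 1.7184 pp.
TFP growth = 11.69 − 7.7716 = 3.9184%.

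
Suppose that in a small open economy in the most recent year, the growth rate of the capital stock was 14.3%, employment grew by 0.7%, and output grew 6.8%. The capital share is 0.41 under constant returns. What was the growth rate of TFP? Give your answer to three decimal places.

TFP grew 0.524%.

Labor's share = 1 − 0.41 = 0.59.
The capital stock: 0.41 × 14.3 = 5.863 pp.
Employment: 0.59 × 0.7 = 0.413 pp.
TFP growth = 6.8 − 6.276 = 0.524%.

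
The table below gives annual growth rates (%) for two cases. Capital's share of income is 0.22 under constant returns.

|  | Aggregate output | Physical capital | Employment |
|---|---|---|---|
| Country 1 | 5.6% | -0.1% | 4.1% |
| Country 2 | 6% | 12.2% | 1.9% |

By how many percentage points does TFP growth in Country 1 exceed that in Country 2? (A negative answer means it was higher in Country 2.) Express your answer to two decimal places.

0.59 percentage points

Labor's share = 1 − 0.22 = 0.78.
Country 1: TFP = 5.6 + 0.022 − 3.198 = 2.424%.
Country 2: TFP = 6 − 2.684 − 1.482 = 1.834%.
Difference = 2.424 − (1.834) = 0.59 pp.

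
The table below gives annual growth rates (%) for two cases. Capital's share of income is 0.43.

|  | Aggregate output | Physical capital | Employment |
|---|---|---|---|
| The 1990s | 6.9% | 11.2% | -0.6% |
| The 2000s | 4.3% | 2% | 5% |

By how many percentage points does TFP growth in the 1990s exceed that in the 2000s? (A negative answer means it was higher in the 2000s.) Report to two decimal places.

Labor's share = 1 − 0.43 = 0.57.
The 1990s: TFP = 6.9 − 4.816 + 0.342 = 2.426%.
The 2000s: TFP = 4.3 − 0.86 − 2.85 = 0.59%.
Difference = 2.426 − (0.59) = 1.836 pp.

1.84 percentage points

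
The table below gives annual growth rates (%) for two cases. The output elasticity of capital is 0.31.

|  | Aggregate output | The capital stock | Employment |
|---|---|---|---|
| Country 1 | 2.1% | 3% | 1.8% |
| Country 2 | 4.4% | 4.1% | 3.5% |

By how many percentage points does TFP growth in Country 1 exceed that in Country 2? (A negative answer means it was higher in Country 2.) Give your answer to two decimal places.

Labor's share = 1 − 0.31 = 0.69.
Country 1: TFP = 2.1 − 0.93 − 1.242 = -0.072%.
Country 2: TFP = 4.4 − 1.271 − 2.415 = 0.714%.
Difference = -0.072 − (0.714) = -0.786 pp.

-0.79 percentage points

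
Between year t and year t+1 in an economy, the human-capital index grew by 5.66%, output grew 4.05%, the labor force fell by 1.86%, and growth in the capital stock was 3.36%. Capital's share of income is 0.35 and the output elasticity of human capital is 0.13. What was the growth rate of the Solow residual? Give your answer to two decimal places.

Labor's share = 1 − 0.35 − 0.13 = 0.52.
The capital stock: 0.35 × 3.36 = 1.176 pp.
The human-capital index: 0.13 × 5.66 = 0.7358 pp.
The labor force: 0.52 × (-1.86) = -0.9672 pp.
TFP growth = 4.05 − 0.9446 = 3.1054%.

3.11%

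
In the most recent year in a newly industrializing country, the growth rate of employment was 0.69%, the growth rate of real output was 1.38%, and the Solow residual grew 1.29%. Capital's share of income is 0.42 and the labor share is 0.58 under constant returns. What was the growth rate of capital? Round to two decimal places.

-0.74%

Labor's share = 1 − 0.42 = 0.58.
gY = gA + 0.58×0.69 + 0.42×g.
0.42×g = 1.38 − 1.29 − 0.4002 = -0.3102.
g = -0.3102 / 0.42 = -0.7386%.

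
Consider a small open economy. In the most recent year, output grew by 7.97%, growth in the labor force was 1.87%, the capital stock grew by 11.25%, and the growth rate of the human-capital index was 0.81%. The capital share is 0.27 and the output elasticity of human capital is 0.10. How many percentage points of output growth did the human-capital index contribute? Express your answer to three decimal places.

Contribution = share × growth = 0.1 × 0.81 = 0.081 pp.

0.081 pp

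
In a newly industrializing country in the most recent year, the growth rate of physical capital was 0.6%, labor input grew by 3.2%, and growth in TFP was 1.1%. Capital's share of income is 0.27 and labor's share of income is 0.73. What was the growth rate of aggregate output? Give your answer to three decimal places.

Labor's share = 1 − 0.27 = 0.73.
Physical capital: 0.27 × 0.6 = 0.162 pp.
Labor input: 0.73 × 3.2 = 2.336 pp.
Output growth = 1.1 + 2.498 = 3.598%.

Aggregate output growth was 3.598%.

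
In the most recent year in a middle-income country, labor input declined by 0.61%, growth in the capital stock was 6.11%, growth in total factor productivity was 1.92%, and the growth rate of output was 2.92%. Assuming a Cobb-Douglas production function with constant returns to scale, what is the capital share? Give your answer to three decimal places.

gY = gA + α·gK + (1−α)·gL, so gY − gA − gL = α(gK − gL).
2.92 − 1.92 + 0.61 = α × (6.11 − (-0.61)).
1.61 = 6.72 α, so α = 0.23958.

α = 0.240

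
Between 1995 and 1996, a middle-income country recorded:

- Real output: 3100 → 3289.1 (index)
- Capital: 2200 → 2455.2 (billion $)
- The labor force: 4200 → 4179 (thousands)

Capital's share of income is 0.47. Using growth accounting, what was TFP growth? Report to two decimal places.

Real output growth = (3289.1 − 3100) / 3100 = 6.1%.
Capital growth = (2455.2 − 2200) / 2200 = 11.6%.
The labor force growth = (4179 − 4200) / 4200 = -0.5%.
Labor's share = 1 − 0.47 = 0.53.
Capital: 0.47 × 11.6 = 5.452 pp.
The labor force: 0.53 × (-0.5) = -0.265 pp.
TFP growth = 6.1 − 5.187 = 0.913%.

0.91%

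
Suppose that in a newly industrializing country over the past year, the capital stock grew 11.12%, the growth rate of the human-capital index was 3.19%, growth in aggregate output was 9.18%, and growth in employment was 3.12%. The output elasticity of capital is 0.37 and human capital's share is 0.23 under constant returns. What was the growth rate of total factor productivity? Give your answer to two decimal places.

3.08%

Labor's share = 1 − 0.37 − 0.23 = 0.4.
The capital stock: 0.37 × 11.12 = 4.1144 pp.
The human-capital index: 0.23 × 3.19 = 0.7337 pp.
Employment: 0.4 × 3.12 = 1.248 pp.
TFP growth = 9.18 − 6.0961 = 3.0839%.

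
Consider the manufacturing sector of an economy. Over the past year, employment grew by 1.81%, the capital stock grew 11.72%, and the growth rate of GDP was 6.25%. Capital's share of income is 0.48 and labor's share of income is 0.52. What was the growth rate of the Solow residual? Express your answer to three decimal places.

-0.317%

Labor's share = 1 − 0.48 = 0.52.
The capital stock: 0.48 × 11.72 = 5.6256 pp.
Employment: 0.52 × 1.81 = 0.9412 pp.
TFP growth = 6.25 − 6.5668 = -0.3168%.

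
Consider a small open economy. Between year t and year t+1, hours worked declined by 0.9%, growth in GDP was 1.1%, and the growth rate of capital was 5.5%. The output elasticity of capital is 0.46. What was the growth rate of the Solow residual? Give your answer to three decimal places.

-0.944%

Labor's share = 1 − 0.46 = 0.54.
Capital: 0.46 × 5.5 = 2.53 pp.
Hours worked: 0.54 × (-0.9) = -0.486 pp.
TFP growth = 1.1 − 2.044 = -0.944%.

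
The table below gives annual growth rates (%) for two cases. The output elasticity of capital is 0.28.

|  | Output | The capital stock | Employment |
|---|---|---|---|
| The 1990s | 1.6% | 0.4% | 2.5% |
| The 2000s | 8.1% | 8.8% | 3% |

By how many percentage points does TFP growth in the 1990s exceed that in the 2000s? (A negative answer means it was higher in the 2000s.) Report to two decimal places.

-3.79 percentage points

Labor's share = 1 − 0.28 = 0.72.
The 1990s: TFP = 1.6 − 0.112 − 1.8 = -0.312%.
The 2000s: TFP = 8.1 − 2.464 − 2.16 = 3.476%.
Difference = -0.312 − (3.476) = -3.788 pp.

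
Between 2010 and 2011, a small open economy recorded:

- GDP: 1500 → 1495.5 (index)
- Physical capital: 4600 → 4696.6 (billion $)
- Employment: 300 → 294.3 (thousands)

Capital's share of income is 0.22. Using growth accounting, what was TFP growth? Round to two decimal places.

0.72%

GDP growth = (1495.5 − 1500) / 1500 = -0.3%.
Physical capital growth = (4696.6 − 4600) / 4600 = 2.1%.
Employment growth = (294.3 − 300) / 300 = -1.9%.
Labor's share = 1 − 0.22 = 0.78.
Physical capital: 0.22 × 2.1 = 0.462 pp.
Employment: 0.78 × (-1.9) = -1.482 pp.
TFP growth = -0.3 + 1.02 = 0.72%.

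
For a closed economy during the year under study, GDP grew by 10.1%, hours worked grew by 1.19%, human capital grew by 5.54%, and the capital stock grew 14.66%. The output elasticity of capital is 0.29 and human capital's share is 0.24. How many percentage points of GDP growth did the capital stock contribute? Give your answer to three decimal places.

4.251 percentage points

Contribution = share × growth = 0.29 × 14.66 = 4.2514 pp.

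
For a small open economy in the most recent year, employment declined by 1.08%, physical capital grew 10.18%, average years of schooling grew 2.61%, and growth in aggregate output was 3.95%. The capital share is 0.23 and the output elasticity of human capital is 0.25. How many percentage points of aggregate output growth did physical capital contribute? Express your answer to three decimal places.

2.341

Contribution = share × growth = 0.23 × 10.18 = 2.3414 pp.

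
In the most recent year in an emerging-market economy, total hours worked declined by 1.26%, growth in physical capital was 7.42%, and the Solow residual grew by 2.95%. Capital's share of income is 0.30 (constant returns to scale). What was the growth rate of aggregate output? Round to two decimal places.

Labor's share = 1 − 0.3 = 0.7.
Physical capital: 0.3 × 7.42 = 2.226 pp.
Total hours worked: 0.7 × (-1.26) = -0.882 pp.
Output growth = 2.95 + 1.344 = 4.294%.

4.29%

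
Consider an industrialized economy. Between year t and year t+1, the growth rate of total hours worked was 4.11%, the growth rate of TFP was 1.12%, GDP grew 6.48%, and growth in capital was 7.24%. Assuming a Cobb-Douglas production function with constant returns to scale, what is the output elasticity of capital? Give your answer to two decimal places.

The output elasticity of capital is 0.40.

gY = gA + α·gK + (1−α)·gL, so gY − gA − gL = α(gK − gL).
6.48 − 1.12 − 4.11 = α × (7.24 − 4.11).
1.25 = 3.13 α, so α = 0.3994.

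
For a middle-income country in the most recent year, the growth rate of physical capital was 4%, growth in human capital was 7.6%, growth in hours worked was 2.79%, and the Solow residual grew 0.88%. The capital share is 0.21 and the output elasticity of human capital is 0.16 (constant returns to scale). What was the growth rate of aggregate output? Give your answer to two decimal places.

Labor's share = 1 − 0.21 − 0.16 = 0.63.
Physical capital: 0.21 × 4 = 0.84 pp.
Human capital: 0.16 × 7.6 = 1.216 pp.
Hours worked: 0.63 × 2.79 = 1.7577 pp.
Output growth = 0.88 + 3.8137 = 4.6937%.

4.69%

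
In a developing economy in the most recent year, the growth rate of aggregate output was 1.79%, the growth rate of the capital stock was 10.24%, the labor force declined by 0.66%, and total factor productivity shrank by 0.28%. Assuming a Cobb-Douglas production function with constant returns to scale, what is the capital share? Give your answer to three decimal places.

The capital share is 0.250.

gY = gA + α·gK + (1−α)·gL, so gY − gA − gL = α(gK − gL).
1.79 + 0.28 + 0.66 = α × (10.24 − (-0.66)).
2.73 = 10.9 α, so α = 0.25046.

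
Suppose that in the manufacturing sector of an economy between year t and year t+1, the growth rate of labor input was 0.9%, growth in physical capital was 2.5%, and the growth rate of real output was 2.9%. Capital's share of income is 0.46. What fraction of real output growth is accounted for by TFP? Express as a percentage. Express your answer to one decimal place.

Labor's share = 1 − 0.46 = 0.54.
Physical capital: 0.46 × 2.5 = 1.15 pp.
Labor input: 0.54 × 0.9 = 0.486 pp.
TFP growth = 2.9 − 1.636 = 1.264%.
TFP share of growth = 1.264 / 2.9 × 100 = 43.586%.

TFP accounted for 43.6% of growth.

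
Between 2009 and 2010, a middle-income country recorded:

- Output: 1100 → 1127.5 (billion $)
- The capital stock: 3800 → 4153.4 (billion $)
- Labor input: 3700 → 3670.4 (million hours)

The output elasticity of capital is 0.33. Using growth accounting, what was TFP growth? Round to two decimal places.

-0.03%

Output growth = (1127.5 − 1100) / 1100 = 2.5%.
The capital stock growth = (4153.4 − 3800) / 3800 = 9.3%.
Labor input growth = (3670.4 − 3700) / 3700 = -0.8%.
Labor's share = 1 − 0.33 = 0.67.
The capital stock: 0.33 × 9.3 = 3.069 pp.
Labor input: 0.67 × (-0.8) = -0.536 pp.
TFP growth = 2.5 − 2.533 = -0.033%.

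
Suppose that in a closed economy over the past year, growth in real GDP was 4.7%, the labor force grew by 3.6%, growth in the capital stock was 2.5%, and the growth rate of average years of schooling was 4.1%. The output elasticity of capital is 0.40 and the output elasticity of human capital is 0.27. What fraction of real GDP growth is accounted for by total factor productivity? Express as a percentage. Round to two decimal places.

29.89%

Labor's share = 1 − 0.4 − 0.27 = 0.33.
The capital stock: 0.4 × 2.5 = 1 pp.
Average years of schooling: 0.27 × 4.1 = 1.107 pp.
The labor force: 0.33 × 3.6 = 1.188 pp.
TFP growth = 4.7 − 3.295 = 1.405%.
TFP share of growth = 1.405 / 4.7 × 100 = 29.8936%.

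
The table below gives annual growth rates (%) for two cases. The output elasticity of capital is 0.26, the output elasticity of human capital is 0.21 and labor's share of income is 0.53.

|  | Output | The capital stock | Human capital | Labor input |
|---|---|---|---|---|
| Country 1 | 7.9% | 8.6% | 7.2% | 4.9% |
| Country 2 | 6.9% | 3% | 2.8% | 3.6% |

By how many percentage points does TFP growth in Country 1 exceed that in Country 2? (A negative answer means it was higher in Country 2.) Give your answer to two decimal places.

Labor's share = 1 − 0.26 − 0.21 = 0.53.
Country 1: TFP = 7.9 − 2.236 − 1.512 − 2.597 = 1.555%.
Country 2: TFP = 6.9 − 0.78 − 0.588 − 1.908 = 3.624%.
Difference = 1.555 − (3.624) = -2.069 pp.

-2.07 percentage points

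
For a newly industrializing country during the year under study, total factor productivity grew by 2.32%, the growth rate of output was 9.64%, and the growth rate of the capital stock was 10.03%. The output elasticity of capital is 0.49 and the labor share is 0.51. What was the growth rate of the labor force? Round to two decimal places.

4.72%

Labor's share = 1 − 0.49 = 0.51.
gY = gA + 0.49×10.03 + 0.51×g.
0.51×g = 9.64 − 2.32 − 4.9147 = 2.4053.
g = 2.4053 / 0.51 = 4.7163%.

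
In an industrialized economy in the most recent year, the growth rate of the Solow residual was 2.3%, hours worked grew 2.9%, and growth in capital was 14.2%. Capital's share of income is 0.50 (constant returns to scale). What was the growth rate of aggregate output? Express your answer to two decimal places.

Labor's share = 1 − 0.5 = 0.5.
Capital: 0.5 × 14.2 = 7.1 pp.
Hours worked: 0.5 × 2.9 = 1.45 pp.
Output growth = 2.3 + 8.55 = 10.85%.

10.85%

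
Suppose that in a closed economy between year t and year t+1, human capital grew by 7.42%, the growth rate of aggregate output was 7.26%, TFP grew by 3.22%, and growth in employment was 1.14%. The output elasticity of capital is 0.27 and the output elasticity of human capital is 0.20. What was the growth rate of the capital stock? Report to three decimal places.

Labor's share = 1 − 0.27 − 0.2 = 0.53.
gY = gA + 0.2×7.42 + 0.53×1.14 + 0.27×g.
0.27×g = 7.26 − 3.22 − 2.0882 = 1.9518.
g = 1.9518 / 0.27 = 7.22889%.

7.229%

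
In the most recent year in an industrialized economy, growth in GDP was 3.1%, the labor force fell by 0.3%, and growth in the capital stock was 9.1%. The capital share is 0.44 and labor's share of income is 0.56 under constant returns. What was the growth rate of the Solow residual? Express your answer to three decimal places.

Labor's share = 1 − 0.44 = 0.56.
The capital stock: 0.44 × 9.1 = 4.004 pp.
The labor force: 0.56 × (-0.3) = -0.168 pp.
TFP growth = 3.1 − 3.836 = -0.736%.

-0.736%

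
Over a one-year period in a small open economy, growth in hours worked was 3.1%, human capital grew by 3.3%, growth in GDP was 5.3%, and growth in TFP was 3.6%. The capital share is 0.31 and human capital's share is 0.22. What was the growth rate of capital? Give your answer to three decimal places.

Labor's share = 1 − 0.31 − 0.22 = 0.47.
gY = gA + 0.22×3.3 + 0.47×3.1 + 0.31×g.
0.31×g = 5.3 − 3.6 − 2.183 = -0.483.
g = -0.483 / 0.31 = -1.55806%.

-1.558%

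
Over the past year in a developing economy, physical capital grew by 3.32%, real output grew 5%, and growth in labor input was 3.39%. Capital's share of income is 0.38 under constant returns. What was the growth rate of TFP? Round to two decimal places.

Labor's share = 1 − 0.38 = 0.62.
Physical capital: 0.38 × 3.32 = 1.2616 pp.
Labor input: 0.62 × 3.39 = 2.1018 pp.
TFP growth = 5 − 3.3634 = 1.6366%.

1.64%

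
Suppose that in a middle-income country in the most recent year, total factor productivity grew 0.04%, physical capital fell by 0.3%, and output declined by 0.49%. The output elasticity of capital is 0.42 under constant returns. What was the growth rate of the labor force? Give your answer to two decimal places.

Labor's share = 1 − 0.42 = 0.58.
gY = gA + 0.42×(-0.3) + 0.58×g.
0.58×g = -0.49 − 0.04 + 0.126 = -0.404.
g = -0.404 / 0.58 = -0.6966%.

-0.70%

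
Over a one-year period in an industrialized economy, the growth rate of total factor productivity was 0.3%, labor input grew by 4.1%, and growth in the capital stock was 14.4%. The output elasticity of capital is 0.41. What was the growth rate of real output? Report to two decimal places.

Labor's share = 1 − 0.41 = 0.59.
The capital stock: 0.41 × 14.4 = 5.904 pp.
Labor input: 0.59 × 4.1 = 2.419 pp.
Output growth = 0.3 + 8.323 = 8.623%.

8.62%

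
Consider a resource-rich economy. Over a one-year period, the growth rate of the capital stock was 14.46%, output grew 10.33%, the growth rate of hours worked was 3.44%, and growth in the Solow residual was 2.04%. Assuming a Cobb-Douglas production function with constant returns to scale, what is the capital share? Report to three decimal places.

α = 0.440

gY = gA + α·gK + (1−α)·gL, so gY − gA − gL = α(gK − gL).
10.33 − 2.04 − 3.44 = α × (14.46 − 3.44).
4.85 = 11.02 α, so α = 0.44011.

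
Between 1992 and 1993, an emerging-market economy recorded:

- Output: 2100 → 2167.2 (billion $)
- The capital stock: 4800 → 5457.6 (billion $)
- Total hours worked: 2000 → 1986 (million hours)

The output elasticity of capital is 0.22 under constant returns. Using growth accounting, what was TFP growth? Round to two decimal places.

Output growth = (2167.2 − 2100) / 2100 = 3.2%.
The capital stock growth = (5457.6 − 4800) / 4800 = 13.7%.
Total hours worked growth = (1986 − 2000) / 2000 = -0.7%.
Labor's share = 1 − 0.22 = 0.78.
The capital stock: 0.22 × 13.7 = 3.014 pp.
Total hours worked: 0.78 × (-0.7) = -0.546 pp.
TFP growth = 3.2 − 2.468 = 0.732%.

0.73%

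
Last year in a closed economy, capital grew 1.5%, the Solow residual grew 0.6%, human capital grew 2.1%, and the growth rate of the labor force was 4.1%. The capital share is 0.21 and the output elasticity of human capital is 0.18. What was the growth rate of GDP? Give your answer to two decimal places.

3.79%

Labor's share = 1 − 0.21 − 0.18 = 0.61.
Capital: 0.21 × 1.5 = 0.315 pp.
Human capital: 0.18 × 2.1 = 0.378 pp.
The labor force: 0.61 × 4.1 = 2.501 pp.
Output growth = 0.6 + 3.194 = 3.794%.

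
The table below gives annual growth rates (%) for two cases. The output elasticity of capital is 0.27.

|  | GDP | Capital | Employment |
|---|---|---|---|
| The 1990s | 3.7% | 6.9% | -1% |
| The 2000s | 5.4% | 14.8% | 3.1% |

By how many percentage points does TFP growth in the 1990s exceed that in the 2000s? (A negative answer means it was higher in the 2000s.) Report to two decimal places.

3.43 percentage points

Labor's share = 1 − 0.27 = 0.73.
The 1990s: TFP = 3.7 − 1.863 + 0.73 = 2.567%.
The 2000s: TFP = 5.4 − 3.996 − 2.263 = -0.859%.
Difference = 2.567 − (-0.859) = 3.426 pp.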